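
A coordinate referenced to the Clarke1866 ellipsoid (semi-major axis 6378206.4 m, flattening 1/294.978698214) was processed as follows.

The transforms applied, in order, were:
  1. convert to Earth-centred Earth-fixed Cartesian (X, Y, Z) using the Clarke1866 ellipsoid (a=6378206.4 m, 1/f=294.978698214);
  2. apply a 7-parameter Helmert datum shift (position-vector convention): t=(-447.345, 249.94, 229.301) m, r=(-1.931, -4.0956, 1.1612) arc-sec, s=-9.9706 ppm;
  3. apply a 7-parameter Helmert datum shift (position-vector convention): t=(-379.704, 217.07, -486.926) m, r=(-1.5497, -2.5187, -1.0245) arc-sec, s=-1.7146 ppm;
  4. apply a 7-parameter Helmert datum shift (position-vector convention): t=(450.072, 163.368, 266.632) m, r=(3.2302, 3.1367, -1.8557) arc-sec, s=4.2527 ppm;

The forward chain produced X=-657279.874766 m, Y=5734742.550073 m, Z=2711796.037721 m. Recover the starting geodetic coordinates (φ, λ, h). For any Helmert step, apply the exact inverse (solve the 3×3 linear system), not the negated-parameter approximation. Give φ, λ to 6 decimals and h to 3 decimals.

start: X=-657279.8748, Y=5734742.5501, Z=2711796.0377 m
→ Helmert⁻¹: X=-657819.9749, Y=5734591.3386, Z=2711418.0646
→ Helmert⁻¹: X=-657436.7645, Y=5734360.4599, Z=2711960.7515
→ Helmert⁻¹: X=-656909.8428, Y=5734146.0037, Z=2711825.2137
→ geod (Bowring, a=6378206.400): φ=25.31663700°, λ=96.53537400°, h=2706.6560 m

φ=25.316637°, λ=96.535374°, h=2706.656 m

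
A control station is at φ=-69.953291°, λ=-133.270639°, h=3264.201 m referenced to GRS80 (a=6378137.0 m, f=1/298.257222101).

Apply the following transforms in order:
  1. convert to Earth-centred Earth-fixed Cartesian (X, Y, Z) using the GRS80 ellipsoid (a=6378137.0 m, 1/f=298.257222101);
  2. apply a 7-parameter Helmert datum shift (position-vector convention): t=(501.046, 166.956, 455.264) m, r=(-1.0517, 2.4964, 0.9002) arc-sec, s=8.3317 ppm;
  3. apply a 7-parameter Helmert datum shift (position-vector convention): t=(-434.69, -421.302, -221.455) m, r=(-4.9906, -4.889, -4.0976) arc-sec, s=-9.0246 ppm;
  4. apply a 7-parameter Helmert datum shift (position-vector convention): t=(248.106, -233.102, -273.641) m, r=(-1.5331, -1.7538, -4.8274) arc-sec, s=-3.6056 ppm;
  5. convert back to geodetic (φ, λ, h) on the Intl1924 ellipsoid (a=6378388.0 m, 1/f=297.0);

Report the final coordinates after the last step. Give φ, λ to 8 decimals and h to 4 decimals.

φ=-69.95202938°, λ=-133.25195584°, h=3151.5088 m

start: φ=-69.953291°, λ=-133.270639°, h=3264.201 m
→ ECEF (a=6378137.000, f=1/298.257222101): X=-1503827.6322, Y=-1597462.4411, Z=-5972322.2003
→ Helmert 7p (PV): X=-1503404.4268, Y=-1597345.8097, Z=-5971890.3499
→ Helmert 7p (PV): X=-1503715.7336, Y=-1597867.3196, Z=-5972054.8976
→ Helmert 7p (PV): X=-1503448.8238, Y=-1598103.8559, Z=-5972307.9149
→ geod (Bowring, a=6378388.000): φ=-69.95202938°, λ=-133.25195584°, h=3151.5088 m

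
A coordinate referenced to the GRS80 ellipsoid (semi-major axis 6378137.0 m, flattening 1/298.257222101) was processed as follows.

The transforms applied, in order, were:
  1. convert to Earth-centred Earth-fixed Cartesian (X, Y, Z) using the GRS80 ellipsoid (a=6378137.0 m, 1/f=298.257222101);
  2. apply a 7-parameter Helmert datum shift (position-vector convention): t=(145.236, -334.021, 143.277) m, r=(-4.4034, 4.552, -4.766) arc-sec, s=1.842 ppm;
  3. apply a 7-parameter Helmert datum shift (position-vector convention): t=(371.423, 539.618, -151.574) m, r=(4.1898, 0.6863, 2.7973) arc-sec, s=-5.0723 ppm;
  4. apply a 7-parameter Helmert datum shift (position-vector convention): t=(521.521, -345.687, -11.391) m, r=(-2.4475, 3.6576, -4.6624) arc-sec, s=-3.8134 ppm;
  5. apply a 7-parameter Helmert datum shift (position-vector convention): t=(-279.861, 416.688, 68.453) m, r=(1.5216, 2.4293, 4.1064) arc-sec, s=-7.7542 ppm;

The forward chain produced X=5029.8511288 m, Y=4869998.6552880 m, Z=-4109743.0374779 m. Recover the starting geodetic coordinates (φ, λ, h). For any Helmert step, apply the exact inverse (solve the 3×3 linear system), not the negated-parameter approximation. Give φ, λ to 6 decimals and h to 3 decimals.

φ=-40.351995°, λ=89.947789°, h=3052.617 m

start: X=5029.8511, Y=4869998.6553, Z=-4109743.0375 m
→ Helmert⁻¹: X=5455.1034, Y=4869589.3004, Z=-4109879.2174
→ Helmert⁻¹: X=4896.3976, Y=4870002.4356, Z=-4109825.6256
→ Helmert⁻¹: X=4604.7093, Y=4869403.9736, Z=-4109793.7928
→ Helmert⁻¹: X=4437.6406, Y=4869816.8648, Z=-4109825.4391
→ geod (Bowring, a=6378137.000): φ=-40.35199500°, λ=89.94778900°, h=3052.6170 m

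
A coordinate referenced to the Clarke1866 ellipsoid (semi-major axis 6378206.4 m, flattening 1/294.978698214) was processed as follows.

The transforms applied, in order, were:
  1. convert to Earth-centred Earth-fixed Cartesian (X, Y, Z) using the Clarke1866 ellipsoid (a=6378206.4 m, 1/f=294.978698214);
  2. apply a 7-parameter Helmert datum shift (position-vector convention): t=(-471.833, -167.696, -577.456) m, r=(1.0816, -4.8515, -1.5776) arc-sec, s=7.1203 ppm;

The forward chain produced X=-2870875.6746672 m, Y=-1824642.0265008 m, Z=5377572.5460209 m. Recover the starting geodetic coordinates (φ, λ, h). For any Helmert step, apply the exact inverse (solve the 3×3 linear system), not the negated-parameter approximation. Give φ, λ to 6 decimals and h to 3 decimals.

start: X=-2870875.6747, Y=-1824642.0265, Z=5377572.5460 m
→ Helmert⁻¹: X=-2870242.9505, Y=-1824455.0908, Z=5378188.7855
→ geod (Bowring, a=6378206.400): φ=57.86737200°, λ=-147.55813100°, h=582.2440 m

φ=57.867372°, λ=-147.558131°, h=582.244 m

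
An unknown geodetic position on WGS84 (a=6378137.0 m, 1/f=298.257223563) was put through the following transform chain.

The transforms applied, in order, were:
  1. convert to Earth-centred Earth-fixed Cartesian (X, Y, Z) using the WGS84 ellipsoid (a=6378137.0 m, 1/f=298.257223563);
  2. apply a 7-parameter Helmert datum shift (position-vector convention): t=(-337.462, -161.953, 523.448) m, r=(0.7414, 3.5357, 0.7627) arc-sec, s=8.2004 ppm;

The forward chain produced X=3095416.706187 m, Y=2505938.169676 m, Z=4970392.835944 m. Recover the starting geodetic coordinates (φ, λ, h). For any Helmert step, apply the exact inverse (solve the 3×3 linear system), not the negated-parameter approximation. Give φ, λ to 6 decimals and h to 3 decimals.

start: X=3095416.7062, Y=2505938.1697, Z=4970392.8359 m
→ Helmert⁻¹: X=3095652.8573, Y=2506085.9889, Z=4969872.6898
→ geod (Bowring, a=6378137.000): φ=51.47852100°, λ=38.99190300°, h=3832.1890 m

φ=51.478521°, λ=38.991903°, h=3832.189 m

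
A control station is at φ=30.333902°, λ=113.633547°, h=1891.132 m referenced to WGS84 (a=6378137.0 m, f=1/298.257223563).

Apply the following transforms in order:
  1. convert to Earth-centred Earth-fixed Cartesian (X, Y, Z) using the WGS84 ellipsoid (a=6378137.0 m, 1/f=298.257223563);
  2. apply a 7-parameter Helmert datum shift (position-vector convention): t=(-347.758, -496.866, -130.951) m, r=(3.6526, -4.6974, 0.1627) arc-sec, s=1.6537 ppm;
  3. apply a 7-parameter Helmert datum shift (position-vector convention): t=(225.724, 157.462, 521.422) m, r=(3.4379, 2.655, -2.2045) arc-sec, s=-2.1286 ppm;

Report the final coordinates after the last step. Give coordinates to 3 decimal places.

start: φ=30.333902°, λ=113.633547°, h=1891.132 m
→ ECEF (a=6378137.000, f=1/298.257223563): X=-2209395.5109, Y=5049046.3241, Z=3203330.4720
→ Helmert 7p (PV): X=-2209823.8569, Y=5048499.3393, Z=3203243.9125
→ Helmert 7p (PV): X=-2209498.2408, Y=5048616.2833, Z=3203871.1057

X=-2209498.241 m, Y=5048616.283 m, Z=3203871.106 m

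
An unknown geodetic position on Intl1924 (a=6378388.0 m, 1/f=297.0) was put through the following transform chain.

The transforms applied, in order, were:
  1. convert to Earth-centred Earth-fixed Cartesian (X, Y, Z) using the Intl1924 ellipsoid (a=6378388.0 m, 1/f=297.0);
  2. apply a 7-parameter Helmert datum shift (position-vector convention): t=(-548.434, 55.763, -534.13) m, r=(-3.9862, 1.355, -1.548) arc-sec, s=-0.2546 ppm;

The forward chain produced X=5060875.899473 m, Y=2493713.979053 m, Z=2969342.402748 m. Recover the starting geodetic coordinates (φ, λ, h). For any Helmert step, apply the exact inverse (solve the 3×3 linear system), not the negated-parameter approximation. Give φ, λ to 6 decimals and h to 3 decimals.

start: X=5060875.8995, Y=2493713.9791, Z=2969342.4027 m
→ Helmert⁻¹: X=5061387.3972, Y=2493639.4399, Z=2969958.7295
→ geod (Bowring, a=6378388.000): φ=27.92055600°, λ=26.22850100°, h=2537.5360 m

φ=27.920556°, λ=26.228501°, h=2537.536 m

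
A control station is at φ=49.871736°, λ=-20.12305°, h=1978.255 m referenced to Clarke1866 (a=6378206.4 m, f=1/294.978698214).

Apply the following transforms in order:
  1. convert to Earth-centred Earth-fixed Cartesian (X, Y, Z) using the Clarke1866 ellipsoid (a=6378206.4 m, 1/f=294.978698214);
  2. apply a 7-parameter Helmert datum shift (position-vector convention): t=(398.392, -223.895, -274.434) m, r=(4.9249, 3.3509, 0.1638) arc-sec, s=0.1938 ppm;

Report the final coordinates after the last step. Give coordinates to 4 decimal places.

start: φ=49.871736°, λ=-20.123050°, h=1978.255 m
→ ECEF (a=6378206.400, f=1/294.978698214): X=3868678.8645, Y=-1417500.4699, Z=4854914.7021
→ Helmert 7p (PV): X=3869158.0030, Y=-1417837.4863, Z=4854544.5148

X=3869158.0030 m, Y=-1417837.4863 m, Z=4854544.5148 m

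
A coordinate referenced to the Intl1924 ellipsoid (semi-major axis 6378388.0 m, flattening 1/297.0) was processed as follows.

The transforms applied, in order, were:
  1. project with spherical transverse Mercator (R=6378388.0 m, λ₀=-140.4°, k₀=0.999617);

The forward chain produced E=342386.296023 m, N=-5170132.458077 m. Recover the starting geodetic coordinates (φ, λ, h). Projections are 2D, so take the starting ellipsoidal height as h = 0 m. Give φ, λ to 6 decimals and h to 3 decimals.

start: E=342386.2960, N=-5170132.4581 m
→ tm⁻¹: φ=-46.37329800°, λ=-135.94042100°

φ=-46.373298°, λ=-135.940421°, h=0.000 m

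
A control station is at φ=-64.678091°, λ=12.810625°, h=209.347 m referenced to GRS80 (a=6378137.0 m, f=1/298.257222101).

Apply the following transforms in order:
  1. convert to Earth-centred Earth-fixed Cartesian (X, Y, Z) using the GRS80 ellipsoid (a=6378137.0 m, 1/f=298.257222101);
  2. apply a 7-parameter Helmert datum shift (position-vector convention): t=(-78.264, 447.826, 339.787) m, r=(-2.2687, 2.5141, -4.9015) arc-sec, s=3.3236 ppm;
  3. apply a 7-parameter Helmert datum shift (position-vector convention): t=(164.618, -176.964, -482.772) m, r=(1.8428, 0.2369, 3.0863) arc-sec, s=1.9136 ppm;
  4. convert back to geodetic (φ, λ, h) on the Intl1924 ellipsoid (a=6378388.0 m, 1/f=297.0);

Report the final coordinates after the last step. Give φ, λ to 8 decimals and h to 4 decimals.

start: φ=-64.678091°, λ=12.810625°, h=209.347 m
→ ECEF (a=6378137.000, f=1/298.257222101): X=2667440.5061, Y=606547.8222, Z=-5742640.1406
→ Helmert 7p (PV): X=2667315.5256, Y=606871.1138, Z=-5742358.6240
→ Helmert 7p (PV): X=2667469.5720, Y=606786.5249, Z=-5742850.0262
→ geod (Bowring, a=6378388.000): φ=-64.67887216°, λ=12.81536506°, h=257.4387 m

φ=-64.67887216°, λ=12.81536506°, h=257.4387 m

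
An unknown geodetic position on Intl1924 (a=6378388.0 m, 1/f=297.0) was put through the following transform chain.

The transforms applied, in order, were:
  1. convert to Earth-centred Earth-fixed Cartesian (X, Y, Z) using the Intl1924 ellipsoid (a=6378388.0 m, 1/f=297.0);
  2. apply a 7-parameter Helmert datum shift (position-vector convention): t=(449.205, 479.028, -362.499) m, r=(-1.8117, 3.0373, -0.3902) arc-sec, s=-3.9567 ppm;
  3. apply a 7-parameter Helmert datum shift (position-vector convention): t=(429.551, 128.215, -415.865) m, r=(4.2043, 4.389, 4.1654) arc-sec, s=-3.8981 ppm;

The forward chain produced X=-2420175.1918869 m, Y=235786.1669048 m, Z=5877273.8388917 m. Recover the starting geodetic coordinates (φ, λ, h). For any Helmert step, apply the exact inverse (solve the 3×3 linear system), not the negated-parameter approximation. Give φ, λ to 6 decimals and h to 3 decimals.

φ=67.653384°, λ=174.449584°, h=1481.666 m

start: X=-2420175.1919, Y=235786.1669, Z=5877273.8389 m
→ Helmert⁻¹: X=-2420734.4838, Y=235827.5603, Z=5877656.2994
→ Helmert⁻¹: X=-2421280.2690, Y=235293.2543, Z=5878008.4688
→ geod (Bowring, a=6378388.000): φ=67.65338400°, λ=174.44958400°, h=1481.6660 m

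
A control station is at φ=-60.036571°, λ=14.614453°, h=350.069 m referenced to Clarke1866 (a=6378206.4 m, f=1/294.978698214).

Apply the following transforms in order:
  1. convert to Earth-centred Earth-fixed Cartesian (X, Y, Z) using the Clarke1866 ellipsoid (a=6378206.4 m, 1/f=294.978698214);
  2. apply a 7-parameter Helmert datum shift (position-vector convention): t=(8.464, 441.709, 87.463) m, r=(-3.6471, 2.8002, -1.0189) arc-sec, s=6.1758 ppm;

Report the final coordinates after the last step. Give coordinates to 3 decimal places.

start: φ=-60.036571°, λ=14.614453°, h=350.069 m
→ ECEF (a=6378206.400, f=1/294.978698214): X=3090538.3717, Y=805857.4935, Z=-5502619.0732
→ Helmert 7p (PV): X=3090495.2003, Y=806191.6168, Z=-5502621.7989

X=3090495.200 m, Y=806191.617 m, Z=-5502621.799 m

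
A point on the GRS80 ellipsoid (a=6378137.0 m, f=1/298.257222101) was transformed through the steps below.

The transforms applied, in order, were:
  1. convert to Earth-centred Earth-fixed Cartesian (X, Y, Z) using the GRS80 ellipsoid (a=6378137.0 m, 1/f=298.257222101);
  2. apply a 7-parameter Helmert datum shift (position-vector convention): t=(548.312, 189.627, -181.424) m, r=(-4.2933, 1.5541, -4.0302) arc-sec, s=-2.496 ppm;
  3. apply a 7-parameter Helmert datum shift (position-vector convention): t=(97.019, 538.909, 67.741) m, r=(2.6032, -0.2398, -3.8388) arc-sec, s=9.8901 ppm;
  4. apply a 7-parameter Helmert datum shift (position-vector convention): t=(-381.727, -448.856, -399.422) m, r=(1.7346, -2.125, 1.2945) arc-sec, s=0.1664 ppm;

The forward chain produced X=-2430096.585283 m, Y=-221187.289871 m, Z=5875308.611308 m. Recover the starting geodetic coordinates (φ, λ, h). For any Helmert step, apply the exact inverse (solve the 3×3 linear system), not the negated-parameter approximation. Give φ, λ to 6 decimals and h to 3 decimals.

φ=67.581387°, λ=-174.791447°, h=2533.358 m

start: X=-2430096.5853, Y=-221187.2899, Z=5875308.6113 m
→ Helmert⁻¹: X=-2429655.3054, Y=-220673.7364, Z=5875733.9424
→ Helmert⁻¹: X=-2429717.3468, Y=-221181.5230, Z=5875613.7072
→ Helmert⁻¹: X=-2430311.6671, Y=-221541.4899, Z=5875786.8748
→ geod (Bowring, a=6378137.000): φ=67.58138700°, λ=-174.79144700°, h=2533.3580 m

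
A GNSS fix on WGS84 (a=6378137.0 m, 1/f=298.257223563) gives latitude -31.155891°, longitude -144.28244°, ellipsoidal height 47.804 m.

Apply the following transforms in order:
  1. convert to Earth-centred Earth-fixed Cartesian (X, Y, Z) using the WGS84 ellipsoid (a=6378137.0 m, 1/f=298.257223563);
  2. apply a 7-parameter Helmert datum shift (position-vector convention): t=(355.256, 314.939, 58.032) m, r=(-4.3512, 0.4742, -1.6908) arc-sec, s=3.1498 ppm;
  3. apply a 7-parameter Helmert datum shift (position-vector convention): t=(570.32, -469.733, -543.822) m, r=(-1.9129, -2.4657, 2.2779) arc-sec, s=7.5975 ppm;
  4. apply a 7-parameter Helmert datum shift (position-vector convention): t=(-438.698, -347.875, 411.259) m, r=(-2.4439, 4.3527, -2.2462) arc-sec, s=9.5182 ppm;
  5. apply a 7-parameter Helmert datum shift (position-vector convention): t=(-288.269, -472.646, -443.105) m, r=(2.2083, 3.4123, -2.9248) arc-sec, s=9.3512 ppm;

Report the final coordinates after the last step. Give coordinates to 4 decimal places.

X=-4435619.9687 m, Y=-3190384.0542 m, Z=-3281111.3707 m

start: φ=-31.155891°, λ=-144.282440°, h=47.804 m
→ ECEF (a=6378137.000, f=1/298.257223563): X=-4435524.4914, Y=-3189309.4515, Z=-3280721.1951
→ Helmert 7p (PV): X=-4435216.8924, Y=-3189037.4068, Z=-3280596.0201
→ Helmert 7p (PV): X=-4434605.8336, Y=-3189610.7739, Z=-3281188.2102
→ Helmert 7p (PV): X=-4435190.7178, Y=-3189979.5926, Z=-3280676.8081
→ Helmert 7p (PV): X=-4435619.9687, Y=-3190384.0542, Z=-3281111.3707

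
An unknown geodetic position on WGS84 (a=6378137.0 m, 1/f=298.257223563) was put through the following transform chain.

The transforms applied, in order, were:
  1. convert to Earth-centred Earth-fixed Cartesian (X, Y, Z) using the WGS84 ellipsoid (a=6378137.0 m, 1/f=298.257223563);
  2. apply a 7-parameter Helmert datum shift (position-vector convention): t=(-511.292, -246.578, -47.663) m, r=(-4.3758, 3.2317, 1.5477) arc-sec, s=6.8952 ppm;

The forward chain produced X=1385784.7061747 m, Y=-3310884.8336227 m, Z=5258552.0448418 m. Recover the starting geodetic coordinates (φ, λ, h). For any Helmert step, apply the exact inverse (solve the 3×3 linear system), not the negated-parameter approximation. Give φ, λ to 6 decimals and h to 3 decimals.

φ=55.863270°, λ=-67.281330°, h=3142.047 m

start: X=1385784.7062, Y=-3310884.8336, Z=5258552.0448 m
→ Helmert⁻¹: X=1386179.2085, Y=-3310737.3861, Z=5258514.9317
→ geod (Bowring, a=6378137.000): φ=55.86327000°, λ=-67.28133000°, h=3142.0470 m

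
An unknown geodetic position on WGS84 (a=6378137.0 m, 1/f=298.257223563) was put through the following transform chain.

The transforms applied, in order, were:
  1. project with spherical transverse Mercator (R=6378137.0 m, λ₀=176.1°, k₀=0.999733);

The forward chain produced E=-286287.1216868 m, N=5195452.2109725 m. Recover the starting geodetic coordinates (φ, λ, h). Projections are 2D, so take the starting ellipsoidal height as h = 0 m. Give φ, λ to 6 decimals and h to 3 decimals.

start: E=-286287.1217, N=5195452.2110 m
→ tm⁻¹: φ=46.62284500°, λ=172.35427900°

φ=46.622845°, λ=172.354279°, h=0.000 m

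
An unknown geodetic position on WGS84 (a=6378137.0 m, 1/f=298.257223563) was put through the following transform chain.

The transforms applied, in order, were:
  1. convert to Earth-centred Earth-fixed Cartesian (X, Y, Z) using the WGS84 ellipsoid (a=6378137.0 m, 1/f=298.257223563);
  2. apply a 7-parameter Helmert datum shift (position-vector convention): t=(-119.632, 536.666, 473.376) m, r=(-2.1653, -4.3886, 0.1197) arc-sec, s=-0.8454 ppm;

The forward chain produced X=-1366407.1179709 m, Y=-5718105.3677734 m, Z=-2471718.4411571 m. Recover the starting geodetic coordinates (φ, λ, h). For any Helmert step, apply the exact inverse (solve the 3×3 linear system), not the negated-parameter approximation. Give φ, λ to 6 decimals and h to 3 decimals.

start: X=-1366407.1180, Y=-5718105.3678, Z=-2471718.4412 m
→ Helmert⁻¹: X=-1366344.5600, Y=-5718620.1228, Z=-2472224.8683
→ geod (Bowring, a=6378137.000): φ=-22.94335100°, λ=-103.43770100°, h=3287.5360 m

φ=-22.943351°, λ=-103.437701°, h=3287.536 m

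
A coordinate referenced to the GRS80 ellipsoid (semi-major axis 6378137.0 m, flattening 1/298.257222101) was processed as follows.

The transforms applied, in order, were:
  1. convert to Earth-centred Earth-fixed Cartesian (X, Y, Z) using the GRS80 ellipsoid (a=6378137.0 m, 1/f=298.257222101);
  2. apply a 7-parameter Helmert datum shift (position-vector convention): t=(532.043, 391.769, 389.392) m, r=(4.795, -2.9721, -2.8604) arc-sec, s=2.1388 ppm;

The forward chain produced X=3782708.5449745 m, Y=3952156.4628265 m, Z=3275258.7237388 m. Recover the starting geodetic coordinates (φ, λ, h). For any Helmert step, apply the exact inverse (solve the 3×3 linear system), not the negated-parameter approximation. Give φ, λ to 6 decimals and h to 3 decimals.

φ=31.076899°, λ=46.257157°, h=2939.539 m

start: X=3782708.5450, Y=3952156.4628, Z=3275258.7237 m
→ Helmert⁻¹: X=3782160.7953, Y=3951884.8181, Z=3274715.9610
→ geod (Bowring, a=6378137.000): φ=31.07689900°, λ=46.25715700°, h=2939.5390 m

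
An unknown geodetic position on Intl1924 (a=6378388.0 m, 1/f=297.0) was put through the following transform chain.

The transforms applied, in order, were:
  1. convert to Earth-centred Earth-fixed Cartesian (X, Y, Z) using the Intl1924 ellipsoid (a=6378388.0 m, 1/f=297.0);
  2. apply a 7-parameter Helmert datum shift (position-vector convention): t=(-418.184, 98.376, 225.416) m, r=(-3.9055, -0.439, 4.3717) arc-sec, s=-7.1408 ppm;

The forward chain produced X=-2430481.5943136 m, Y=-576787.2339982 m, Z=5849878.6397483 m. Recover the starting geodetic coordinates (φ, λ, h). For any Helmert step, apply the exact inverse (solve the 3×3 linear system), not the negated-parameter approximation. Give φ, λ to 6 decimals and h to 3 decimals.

φ=67.018297°, λ=-166.644137°, h=374.516 m

start: X=-2430481.5943, Y=-576787.2340, Z=5849878.6397 m
→ Helmert⁻¹: X=-2430080.5412, Y=-576948.9852, Z=5849689.2431
→ geod (Bowring, a=6378388.000): φ=67.01829700°, λ=-166.64413700°, h=374.5160 m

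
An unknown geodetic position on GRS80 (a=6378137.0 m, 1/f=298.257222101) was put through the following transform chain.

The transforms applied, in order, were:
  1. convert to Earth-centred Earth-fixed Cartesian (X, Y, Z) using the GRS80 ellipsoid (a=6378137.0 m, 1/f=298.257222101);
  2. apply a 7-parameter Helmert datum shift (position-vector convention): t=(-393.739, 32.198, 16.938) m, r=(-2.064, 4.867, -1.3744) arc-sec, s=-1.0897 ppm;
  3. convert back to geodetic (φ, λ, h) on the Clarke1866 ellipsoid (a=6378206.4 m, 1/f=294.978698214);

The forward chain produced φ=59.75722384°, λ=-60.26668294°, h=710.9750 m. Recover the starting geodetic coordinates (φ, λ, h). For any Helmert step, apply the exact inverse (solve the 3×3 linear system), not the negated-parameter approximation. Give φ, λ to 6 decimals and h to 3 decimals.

φ=59.753727°, λ=-60.262988°, h=707.782 m

start: φ=59.757224°, λ=-60.266683°, h=710.975 m
→ ECEF (a=6378206.400, f=1/294.978698214): X=1597490.4826, Y=-2796918.6710, Z=5487320.1252
→ Helmert⁻¹: X=1597775.1218, Y=-2796998.1796, Z=5487318.8793
→ geod (Bowring, a=6378137.000): φ=59.75372700°, λ=-60.26298800°, h=707.7820 m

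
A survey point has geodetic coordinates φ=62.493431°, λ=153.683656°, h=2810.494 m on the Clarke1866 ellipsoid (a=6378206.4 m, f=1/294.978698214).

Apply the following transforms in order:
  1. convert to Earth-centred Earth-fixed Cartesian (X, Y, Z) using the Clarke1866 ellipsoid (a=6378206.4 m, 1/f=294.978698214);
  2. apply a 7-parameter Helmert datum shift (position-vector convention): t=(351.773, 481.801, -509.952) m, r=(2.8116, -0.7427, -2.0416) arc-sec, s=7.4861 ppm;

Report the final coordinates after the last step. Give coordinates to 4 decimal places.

start: φ=62.493431°, λ=153.683656°, h=2810.494 m
→ ECEF (a=6378206.400, f=1/294.978698214): X=-2648698.1012, Y=1310008.3847, Z=5636421.5851
→ Helmert 7p (PV): X=-2648373.4854, Y=1310449.3787, Z=5635962.1476

X=-2648373.4854 m, Y=1310449.3787 m, Z=5635962.1476 m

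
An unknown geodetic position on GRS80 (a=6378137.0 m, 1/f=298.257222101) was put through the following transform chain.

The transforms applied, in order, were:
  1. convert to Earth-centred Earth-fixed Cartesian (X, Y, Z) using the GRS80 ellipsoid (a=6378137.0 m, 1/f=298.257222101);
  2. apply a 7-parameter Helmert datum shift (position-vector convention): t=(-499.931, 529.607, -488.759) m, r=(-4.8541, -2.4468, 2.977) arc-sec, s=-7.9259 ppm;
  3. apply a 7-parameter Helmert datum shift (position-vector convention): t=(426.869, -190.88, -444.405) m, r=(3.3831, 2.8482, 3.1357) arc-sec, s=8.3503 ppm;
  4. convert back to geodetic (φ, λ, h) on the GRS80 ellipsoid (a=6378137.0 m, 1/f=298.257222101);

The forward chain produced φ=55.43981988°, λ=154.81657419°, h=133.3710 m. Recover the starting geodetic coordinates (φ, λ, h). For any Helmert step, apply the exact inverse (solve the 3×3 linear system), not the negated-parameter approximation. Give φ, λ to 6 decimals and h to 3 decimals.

start: φ=55.439820°, λ=154.816574°, h=133.371 m
→ ECEF (a=6378137.000, f=1/298.257222101): X=-3281759.0779, Y=1543119.2209, Z=5229423.7792
→ Helmert⁻¹: X=-3282207.2910, Y=1543432.8881, Z=5229753.8764
→ Helmert⁻¹: X=-3281649.0583, Y=1542839.7859, Z=5230359.3266
→ geod (Bowring, a=6378137.000): φ=55.44620200°, λ=154.81983000°, h=779.9360 m

φ=55.446202°, λ=154.819830°, h=779.936 m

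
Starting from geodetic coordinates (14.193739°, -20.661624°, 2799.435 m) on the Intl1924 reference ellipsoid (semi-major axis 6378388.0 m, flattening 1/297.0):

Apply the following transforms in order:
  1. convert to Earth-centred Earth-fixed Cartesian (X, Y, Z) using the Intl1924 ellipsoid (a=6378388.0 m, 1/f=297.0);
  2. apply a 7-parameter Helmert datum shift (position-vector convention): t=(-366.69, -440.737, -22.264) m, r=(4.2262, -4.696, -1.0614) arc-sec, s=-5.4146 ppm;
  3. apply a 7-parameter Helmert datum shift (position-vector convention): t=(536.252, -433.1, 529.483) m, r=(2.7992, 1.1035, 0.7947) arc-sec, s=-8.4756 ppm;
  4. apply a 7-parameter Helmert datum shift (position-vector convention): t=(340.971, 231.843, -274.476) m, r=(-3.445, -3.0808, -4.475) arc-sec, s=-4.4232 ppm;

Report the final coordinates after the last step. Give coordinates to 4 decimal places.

start: φ=14.193739°, λ=-20.661624°, h=2799.435 m
→ ECEF (a=6378388.000, f=1/297.0): X=5789648.5372, Y=-2183295.4675, Z=1554476.2584
→ Helmert 7p (PV): X=5789203.8735, Y=-2183786.0249, Z=1554532.6552
→ Helmert 7p (PV): X=5789707.7887, Y=-2184199.4077, Z=1554988.3553
→ Helmert 7p (PV): X=5789952.5384, Y=-2184057.5420, Z=1554829.9568

X=5789952.5384 m, Y=-2184057.5420 m, Z=1554829.9568 m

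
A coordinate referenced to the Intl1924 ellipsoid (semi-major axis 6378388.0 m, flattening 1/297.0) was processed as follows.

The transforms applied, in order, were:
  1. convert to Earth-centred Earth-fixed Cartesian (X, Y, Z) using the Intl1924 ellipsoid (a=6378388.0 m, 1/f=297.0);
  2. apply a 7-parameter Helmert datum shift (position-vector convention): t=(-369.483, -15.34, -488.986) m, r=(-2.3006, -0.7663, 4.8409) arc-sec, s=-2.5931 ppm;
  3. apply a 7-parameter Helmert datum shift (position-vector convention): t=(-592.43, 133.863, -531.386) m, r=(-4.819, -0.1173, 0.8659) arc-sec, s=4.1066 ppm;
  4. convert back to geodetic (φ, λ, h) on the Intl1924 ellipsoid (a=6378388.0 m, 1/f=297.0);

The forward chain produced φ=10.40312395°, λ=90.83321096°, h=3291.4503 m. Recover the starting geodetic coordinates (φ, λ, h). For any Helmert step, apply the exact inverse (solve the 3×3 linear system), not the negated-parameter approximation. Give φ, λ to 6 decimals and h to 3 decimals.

start: φ=10.403124°, λ=90.833211°, h=3291.450 m
→ ECEF (a=6378388.000, f=1/297.0): X=-91285.3693, Y=6276798.9641, Z=1144740.0340
→ Helmert⁻¹: X=-90665.5662, Y=6276612.9456, Z=1145413.4100
→ Helmert⁻¹: X=-90144.7514, Y=6276633.8954, Z=1145975.7096
→ geod (Bowring, a=6378388.000): φ=10.41440200°, λ=90.82282300°, h=3336.1520 m

φ=10.414402°, λ=90.822823°, h=3336.152 m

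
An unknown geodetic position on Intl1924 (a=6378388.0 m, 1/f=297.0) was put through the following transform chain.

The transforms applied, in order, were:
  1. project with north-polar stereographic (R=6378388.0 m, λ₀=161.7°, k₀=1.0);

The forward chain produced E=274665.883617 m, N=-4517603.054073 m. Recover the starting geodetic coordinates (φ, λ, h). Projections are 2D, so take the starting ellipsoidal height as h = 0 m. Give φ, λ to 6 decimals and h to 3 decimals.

start: E=274665.8836, N=-4517603.0541 m
→ stereo⁻¹: φ=50.93189900°, λ=165.17924500°

φ=50.931899°, λ=165.179245°, h=0.000 m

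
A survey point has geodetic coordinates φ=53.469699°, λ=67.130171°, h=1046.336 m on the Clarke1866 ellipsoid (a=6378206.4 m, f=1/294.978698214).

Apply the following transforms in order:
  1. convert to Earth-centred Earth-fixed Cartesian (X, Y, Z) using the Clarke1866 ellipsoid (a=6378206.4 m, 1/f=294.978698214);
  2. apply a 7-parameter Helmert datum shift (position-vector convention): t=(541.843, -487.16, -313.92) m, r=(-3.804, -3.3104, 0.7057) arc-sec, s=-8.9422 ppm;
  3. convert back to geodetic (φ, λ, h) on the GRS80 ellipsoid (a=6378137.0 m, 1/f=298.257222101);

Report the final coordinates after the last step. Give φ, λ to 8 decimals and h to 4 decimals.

start: φ=53.469699°, λ=67.130171°, h=1046.336 m
→ ECEF (a=6378206.400, f=1/294.978698214): X=1478988.3089, Y=3506405.5781, Z=5102468.4282
→ Helmert 7p (PV): X=1479423.0399, Y=3505986.2237, Z=5102067.9517
→ geod (Bowring, a=6378137.000): φ=53.46707993°, λ=67.12168605°, h=511.1072 m

φ=53.46707993°, λ=67.12168605°, h=511.1072 m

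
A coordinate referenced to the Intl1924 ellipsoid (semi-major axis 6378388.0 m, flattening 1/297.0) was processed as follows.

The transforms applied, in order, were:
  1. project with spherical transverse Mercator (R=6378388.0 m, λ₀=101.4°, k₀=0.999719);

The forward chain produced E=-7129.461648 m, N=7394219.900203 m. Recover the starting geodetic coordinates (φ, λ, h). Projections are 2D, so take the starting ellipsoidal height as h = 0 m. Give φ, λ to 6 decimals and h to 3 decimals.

start: E=-7129.4616, N=7394219.9002 m
→ tm⁻¹: φ=66.43938100°, λ=101.23973600°

φ=66.439381°, λ=101.239736°, h=0.000 m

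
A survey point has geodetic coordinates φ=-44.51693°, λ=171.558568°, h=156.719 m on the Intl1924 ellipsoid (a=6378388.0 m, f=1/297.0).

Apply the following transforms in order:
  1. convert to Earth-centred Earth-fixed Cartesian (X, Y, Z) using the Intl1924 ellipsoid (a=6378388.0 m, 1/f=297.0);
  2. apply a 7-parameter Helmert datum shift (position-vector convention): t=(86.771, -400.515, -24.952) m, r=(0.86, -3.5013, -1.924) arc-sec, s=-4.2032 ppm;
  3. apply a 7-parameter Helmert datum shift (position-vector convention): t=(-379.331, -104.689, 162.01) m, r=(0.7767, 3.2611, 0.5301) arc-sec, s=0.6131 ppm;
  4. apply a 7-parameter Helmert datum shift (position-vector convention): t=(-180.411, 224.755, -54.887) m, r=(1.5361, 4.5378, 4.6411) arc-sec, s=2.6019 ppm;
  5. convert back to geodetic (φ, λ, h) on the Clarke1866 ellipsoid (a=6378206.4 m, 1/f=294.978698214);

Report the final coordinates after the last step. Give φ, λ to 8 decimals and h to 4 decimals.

start: φ=-44.516930°, λ=171.558568°, h=156.719 m
→ ECEF (a=6378388.000, f=1/297.0): X=-4506357.6307, Y=668771.0721, Z=-4449419.1193
→ Helmert 7p (PV): X=-4506170.1528, Y=668428.3318, Z=-4449499.0752
→ Helmert 7p (PV): X=-4506624.3122, Y=668329.2265, Z=-4449266.0325
→ Helmert 7p (PV): X=-4506929.3704, Y=668487.4528, Z=-4449228.3734
→ geod (Bowring, a=6378206.400): φ=-44.51371917°, λ=171.56315139°, h=650.0881 m

φ=-44.51371917°, λ=171.56315139°, h=650.0881 m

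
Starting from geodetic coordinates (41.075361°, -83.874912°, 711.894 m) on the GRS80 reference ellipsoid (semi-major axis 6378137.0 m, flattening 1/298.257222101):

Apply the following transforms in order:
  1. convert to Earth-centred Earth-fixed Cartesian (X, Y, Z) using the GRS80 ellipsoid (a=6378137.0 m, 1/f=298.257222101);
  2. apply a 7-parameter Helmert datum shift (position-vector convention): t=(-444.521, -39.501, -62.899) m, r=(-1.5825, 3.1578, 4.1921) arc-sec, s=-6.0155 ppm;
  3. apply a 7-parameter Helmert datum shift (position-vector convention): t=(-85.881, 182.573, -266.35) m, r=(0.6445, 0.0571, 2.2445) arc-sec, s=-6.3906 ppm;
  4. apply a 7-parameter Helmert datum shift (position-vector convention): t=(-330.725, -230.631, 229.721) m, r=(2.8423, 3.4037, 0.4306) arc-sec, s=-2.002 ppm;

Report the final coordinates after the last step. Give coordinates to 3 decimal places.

X=513250.033 m, Y=-4788181.884 m, Z=4168983.364 m

start: φ=41.075361°, λ=-83.874912°, h=711.894 m
→ ECEF (a=6378137.000, f=1/298.257222101): X=513825.3759, Y=-4788141.9291, Z=4169203.6453
→ Helmert 7p (PV): X=513538.9048, Y=-4788110.1975, Z=4169144.5353
→ Helmert 7p (PV): X=513502.9983, Y=-4787904.4645, Z=4168836.4389
→ Helmert 7p (PV): X=513250.0329, Y=-4788181.8840, Z=4168983.3638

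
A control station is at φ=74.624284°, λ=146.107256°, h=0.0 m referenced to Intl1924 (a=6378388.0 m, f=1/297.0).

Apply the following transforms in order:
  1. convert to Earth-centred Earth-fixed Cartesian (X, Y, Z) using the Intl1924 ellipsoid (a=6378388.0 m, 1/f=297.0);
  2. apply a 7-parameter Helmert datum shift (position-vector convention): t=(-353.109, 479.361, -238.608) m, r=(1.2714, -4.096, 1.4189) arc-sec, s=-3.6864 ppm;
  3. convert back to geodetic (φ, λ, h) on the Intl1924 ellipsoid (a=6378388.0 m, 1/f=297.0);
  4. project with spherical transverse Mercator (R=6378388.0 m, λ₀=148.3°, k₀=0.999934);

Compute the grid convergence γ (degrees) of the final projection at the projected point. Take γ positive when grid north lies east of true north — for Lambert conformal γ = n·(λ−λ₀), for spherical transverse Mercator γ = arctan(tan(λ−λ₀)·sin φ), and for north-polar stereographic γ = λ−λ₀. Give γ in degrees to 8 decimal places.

start: φ=74.624284°, λ=146.107256°, h=0.000 m
→ ECEF (a=6378388.000, f=1/297.0): X=-1408255.1338, Y=946049.3267, Z=6127926.7925
→ Helmert 7p (PV): X=-1408731.2470, Y=946477.7409, Z=6127643.4609
→ geod (Bowring, a=6378388.000): φ=74.61813318°, λ=146.10421358°, h=-105.0193 m
→ into tm (λ₀=148.3°): φ=74.61813318°, λ−λ₀=-2.19578642°
convergence γ = -2.11720494°

-2.11720494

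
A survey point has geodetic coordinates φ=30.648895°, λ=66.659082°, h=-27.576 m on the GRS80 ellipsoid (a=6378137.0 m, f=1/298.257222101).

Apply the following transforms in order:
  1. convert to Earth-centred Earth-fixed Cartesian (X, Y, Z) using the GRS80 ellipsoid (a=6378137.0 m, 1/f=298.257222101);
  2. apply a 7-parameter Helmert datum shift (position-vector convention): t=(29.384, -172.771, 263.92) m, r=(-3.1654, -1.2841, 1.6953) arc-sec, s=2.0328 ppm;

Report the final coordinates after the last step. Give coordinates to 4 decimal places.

X=2175875.5152 m, Y=5042380.2514 m, Z=3232659.0009 m

start: φ=30.648895°, λ=66.659082°, h=-27.576 m
→ ECEF (a=6378137.000, f=1/298.257222101): X=2175903.2761, Y=5042475.2819, Z=3232452.3474
→ Helmert 7p (PV): X=2175875.5152, Y=5042380.2514, Z=3232659.0009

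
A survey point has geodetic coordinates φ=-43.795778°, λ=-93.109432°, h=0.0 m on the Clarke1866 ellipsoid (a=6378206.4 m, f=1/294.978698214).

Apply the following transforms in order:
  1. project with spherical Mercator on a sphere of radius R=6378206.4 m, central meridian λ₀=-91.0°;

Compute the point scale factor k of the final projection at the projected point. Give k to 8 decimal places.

start: φ=-43.795778°, λ=-93.109432°, h=0.000 m
→ into merc (λ₀=-91.0°): φ=-43.79577800°, λ−λ₀=-2.10943200°
scale k = 1.38540377

1.38540377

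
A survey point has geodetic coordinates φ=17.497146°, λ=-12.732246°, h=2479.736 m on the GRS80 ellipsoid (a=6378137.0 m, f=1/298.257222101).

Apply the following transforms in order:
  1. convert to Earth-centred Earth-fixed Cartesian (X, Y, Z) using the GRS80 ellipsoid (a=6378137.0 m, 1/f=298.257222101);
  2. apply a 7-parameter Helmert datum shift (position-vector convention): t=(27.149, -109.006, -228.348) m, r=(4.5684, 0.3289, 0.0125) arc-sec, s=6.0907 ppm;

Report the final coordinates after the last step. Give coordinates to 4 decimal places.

X=5937624.5244 m, Y=-1341757.3502 m, Z=1905868.6044 m

start: φ=17.497146°, λ=-12.732246°, h=2479.736 m
→ ECEF (a=6378137.000, f=1/298.257222101): X=5937558.0908, Y=-1341598.3152, Z=1906124.5248
→ Helmert 7p (PV): X=5937624.5244, Y=-1341757.3502, Z=1905868.6044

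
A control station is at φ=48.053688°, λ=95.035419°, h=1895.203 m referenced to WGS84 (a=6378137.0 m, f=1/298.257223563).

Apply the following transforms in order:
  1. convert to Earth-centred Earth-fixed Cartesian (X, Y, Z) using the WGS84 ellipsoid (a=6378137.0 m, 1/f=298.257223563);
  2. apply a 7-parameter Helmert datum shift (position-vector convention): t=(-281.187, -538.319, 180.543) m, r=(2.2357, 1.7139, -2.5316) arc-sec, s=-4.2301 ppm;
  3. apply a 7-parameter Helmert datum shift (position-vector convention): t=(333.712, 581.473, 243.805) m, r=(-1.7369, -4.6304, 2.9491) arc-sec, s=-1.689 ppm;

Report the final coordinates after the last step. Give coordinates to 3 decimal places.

X=-375028.670 m, Y=4256062.909 m, Z=4722679.687 m

start: φ=48.053688°, λ=95.035419°, h=1895.203 m
→ ECEF (a=6378137.000, f=1/298.257223563): X=-375008.0335, Y=4256057.1255, Z=4722278.3005
→ Helmert 7p (PV): X=-375196.1592, Y=4255454.2211, Z=4722488.1149
→ Helmert 7p (PV): X=-375028.6704, Y=4256062.9090, Z=4722679.6870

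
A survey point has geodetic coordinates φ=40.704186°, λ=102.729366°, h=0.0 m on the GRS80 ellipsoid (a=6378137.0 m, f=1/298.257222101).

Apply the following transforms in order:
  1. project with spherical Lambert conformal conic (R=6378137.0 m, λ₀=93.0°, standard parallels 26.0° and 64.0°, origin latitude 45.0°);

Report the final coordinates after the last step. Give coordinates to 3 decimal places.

E=777171.195 m, N=-404990.245 m

start: φ=40.704186°, λ=102.729366°, h=0.000 m
→ lcc (R=6378137.0, λ₀=93.0°): E=777171.1952, N=-404990.2450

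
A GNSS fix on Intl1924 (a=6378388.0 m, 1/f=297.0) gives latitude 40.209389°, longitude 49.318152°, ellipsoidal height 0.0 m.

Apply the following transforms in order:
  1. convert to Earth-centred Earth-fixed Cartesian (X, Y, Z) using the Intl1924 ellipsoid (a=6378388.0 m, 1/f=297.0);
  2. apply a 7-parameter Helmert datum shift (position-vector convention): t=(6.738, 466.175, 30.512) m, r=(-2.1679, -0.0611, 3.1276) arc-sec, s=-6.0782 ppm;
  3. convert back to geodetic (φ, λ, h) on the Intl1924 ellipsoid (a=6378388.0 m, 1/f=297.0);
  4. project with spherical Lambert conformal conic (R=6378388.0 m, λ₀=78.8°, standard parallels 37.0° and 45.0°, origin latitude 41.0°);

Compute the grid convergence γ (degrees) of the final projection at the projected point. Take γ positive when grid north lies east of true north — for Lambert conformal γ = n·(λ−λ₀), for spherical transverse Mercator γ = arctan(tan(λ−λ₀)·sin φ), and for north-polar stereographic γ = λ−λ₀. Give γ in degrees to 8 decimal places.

start: φ=40.209389°, λ=49.318152°, h=0.000 m
→ ECEF (a=6378388.000, f=1/297.0): X=3179732.3918, Y=3699149.8311, Z=4095837.3850
→ Helmert 7p (PV): X=3179662.4995, Y=3699684.7841, Z=4095805.0648
→ geod (Bowring, a=6378388.000): φ=40.20707304°, λ=49.32287015°, h=254.1702 m
→ into lcc (λ₀=78.8°): φ=40.20707304°, λ−λ₀=-29.47712985°
convergence γ = -19.35449124°

-19.35449124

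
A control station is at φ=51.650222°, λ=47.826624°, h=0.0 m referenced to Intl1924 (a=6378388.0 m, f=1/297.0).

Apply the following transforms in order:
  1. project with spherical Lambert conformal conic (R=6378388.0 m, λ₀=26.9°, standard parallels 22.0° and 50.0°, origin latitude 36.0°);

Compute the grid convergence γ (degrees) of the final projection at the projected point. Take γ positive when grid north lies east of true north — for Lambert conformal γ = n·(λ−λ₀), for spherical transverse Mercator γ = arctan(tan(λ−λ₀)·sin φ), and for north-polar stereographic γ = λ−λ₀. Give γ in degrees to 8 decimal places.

12.42673982

start: φ=51.650222°, λ=47.826624°, h=0.000 m
→ into lcc (λ₀=26.9°): φ=51.65022200°, λ−λ₀=20.92662400°
convergence γ = 12.42673982°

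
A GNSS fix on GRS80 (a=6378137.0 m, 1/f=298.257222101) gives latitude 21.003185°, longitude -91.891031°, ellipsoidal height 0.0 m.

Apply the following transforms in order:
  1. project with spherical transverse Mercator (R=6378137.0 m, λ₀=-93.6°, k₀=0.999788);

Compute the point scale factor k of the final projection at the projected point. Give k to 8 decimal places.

1.00017571

start: φ=21.003185°, λ=-91.891031°, h=0.000 m
→ into tm (λ₀=-93.6°): φ=21.00318500°, λ−λ₀=1.70896900°
scale k = 1.00017571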